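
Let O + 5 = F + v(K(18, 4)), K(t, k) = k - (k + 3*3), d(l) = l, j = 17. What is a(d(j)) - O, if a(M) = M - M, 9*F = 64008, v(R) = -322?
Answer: -6785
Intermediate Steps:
K(t, k) = -9 (K(t, k) = k - (k + 9) = k - (9 + k) = k + (-9 - k) = -9)
F = 7112 (F = (1/9)*64008 = 7112)
a(M) = 0
O = 6785 (O = -5 + (7112 - 322) = -5 + 6790 = 6785)
a(d(j)) - O = 0 - 1*6785 = 0 - 6785 = -6785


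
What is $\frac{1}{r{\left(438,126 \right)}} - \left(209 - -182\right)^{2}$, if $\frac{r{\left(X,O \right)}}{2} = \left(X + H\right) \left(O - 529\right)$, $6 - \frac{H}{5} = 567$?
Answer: $- \frac{291666677561}{1907802} \approx -1.5288 \cdot 10^{5}$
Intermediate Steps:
$H = -2805$ ($H = 30 - 2835 = -2805$)
$r{\left(X,O \right)} = 2 \left(-2805 + X\right) \left(-529 + O\right)$ ($r{\left(X,O \right)} = 2 \left(X - 2805\right) \left(O - 529\right) = 2 \left(-2805 + X\right) \left(-529 + O\right)$)
$\frac{1}{r{\left(438,126 \right)}} - \left(209 - -182\right)^{2} = \frac{1}{2967690 - 706860 - 463404 + 2 \cdot 126 \cdot 438} - \left(209 - -182\right)^{2} = \frac{1}{2967690 - 706860 - 463404 + 110376} - \left(209 + 182\right)^{2} = \frac{1}{1907802} - 391^{2} = \frac{1}{1907802} - 152881 = - \frac{291666677561}{1907802}$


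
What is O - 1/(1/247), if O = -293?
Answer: -540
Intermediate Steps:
O - 1/(1/247) = -293 - 1/(1/247) = -293 - 1/1/247 = -293 - 1*247 = -293 - 247 = -540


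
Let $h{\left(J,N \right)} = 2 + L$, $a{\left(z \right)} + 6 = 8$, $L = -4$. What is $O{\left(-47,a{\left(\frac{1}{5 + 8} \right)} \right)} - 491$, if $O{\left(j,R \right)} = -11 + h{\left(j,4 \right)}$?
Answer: $-504$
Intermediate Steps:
$a{\left(z \right)} = 2$ ($a{\left(z \right)} = -6 + 8 = 2$)
$h{\left(J,N \right)} = -2$ ($h{\left(J,N \right)} = 2 - 4 = -2$)
$O{\left(j,R \right)} = -13$ ($O{\left(j,R \right)} = -11 - 2 = -13$)
$O{\left(-47,a{\left(\frac{1}{5 + 8} \right)} \right)} - 491 = -13 - 491 = -504$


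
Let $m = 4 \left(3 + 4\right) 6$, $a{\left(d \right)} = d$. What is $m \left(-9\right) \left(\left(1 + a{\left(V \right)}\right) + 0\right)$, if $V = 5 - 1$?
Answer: $-7560$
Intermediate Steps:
$V = 4$
$m = 168$ ($m = 4 \cdot 7 \cdot 6 = 4 \cdot 42 = 168$)
$m \left(-9\right) \left(\left(1 + a{\left(V \right)}\right) + 0\right) = 168 \left(-9\right) \left(\left(1 + 4\right) + 0\right) = - 1512 \left(5 + 0\right) = \left(-1512\right) 5 = -7560$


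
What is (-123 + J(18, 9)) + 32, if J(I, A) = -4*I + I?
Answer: -145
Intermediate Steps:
J(I, A) = -3*I
(-123 + J(18, 9)) + 32 = (-123 - 3*18) + 32 = (-123 - 54) + 32 = -177 + 32 = -145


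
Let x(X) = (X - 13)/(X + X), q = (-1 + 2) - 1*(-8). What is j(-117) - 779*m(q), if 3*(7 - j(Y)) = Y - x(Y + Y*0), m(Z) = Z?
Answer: -188050/27 ≈ -6964.8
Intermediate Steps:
q = 9 (q = 1 + 8 = 9)
x(X) = (-13 + X)/(2*X) (x(X) = (-13 + X)/((2*X)) = (-13 + X)*(1/(2*X)) = (-13 + X)/(2*X))
j(Y) = 7 - Y/3 + (-13 + Y)/(6*Y) (j(Y) = 7 - (Y - (-13 + (Y + Y*0))/(2*(Y + Y*0)))/3 = 7 - (Y - (-13 + (Y + 0))/(2*(Y + 0)))/3 = 7 - (Y - (-13 + Y)/(2*Y))/3 = 7 + (-Y/3 + (-13 + Y)/(6*Y)) = 7 - Y/3 + (-13 + Y)/(6*Y))
j(-117) - 779*m(q) = (43/6 - 13/6/(-117) - ⅓*(-117)) - 779*9 = (43/6 - 13/6*(-1/117) + 39) - 1*7011 = (43/6 + 1/54 + 39) - 7011 = 1247/27 - 7011 = -188050/27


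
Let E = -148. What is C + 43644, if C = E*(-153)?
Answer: 66288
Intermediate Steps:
C = 22644 (C = -148*(-153) = 22644)
C + 43644 = 22644 + 43644 = 66288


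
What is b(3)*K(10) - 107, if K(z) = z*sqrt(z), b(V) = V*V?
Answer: -107 + 90*sqrt(10) ≈ 177.60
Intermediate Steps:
b(V) = V**2
K(z) = z**(3/2)
b(3)*K(10) - 107 = 3**2*10**(3/2) - 107 = 9*(10*sqrt(10)) - 107 = 90*sqrt(10) - 107 = -107 + 90*sqrt(10)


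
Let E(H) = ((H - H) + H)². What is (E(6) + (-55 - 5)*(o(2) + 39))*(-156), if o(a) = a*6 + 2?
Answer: 490464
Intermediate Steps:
o(a) = 2 + 6*a (o(a) = 6*a + 2 = 2 + 6*a)
E(H) = H² (E(H) = (0 + H)² = H²)
(E(6) + (-55 - 5)*(o(2) + 39))*(-156) = (6² + (-55 - 5)*((2 + 6*2) + 39))*(-156) = (36 - 60*((2 + 12) + 39))*(-156) = (36 - 60*(14 + 39))*(-156) = (36 - 60*53)*(-156) = (36 - 3180)*(-156) = -3144*(-156) = 490464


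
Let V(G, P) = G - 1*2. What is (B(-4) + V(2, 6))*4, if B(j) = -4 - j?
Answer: 0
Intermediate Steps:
V(G, P) = -2 + G (V(G, P) = G - 2 = -2 + G)
(B(-4) + V(2, 6))*4 = ((-4 - 1*(-4)) + (-2 + 2))*4 = ((-4 + 4) + 0)*4 = (0 + 0)*4 = 0*4 = 0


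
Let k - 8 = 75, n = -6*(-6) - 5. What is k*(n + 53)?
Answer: 6972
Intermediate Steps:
n = 31 (n = 36 - 5 = 31)
k = 83 (k = 8 + 75 = 83)
k*(n + 53) = 83*(31 + 53) = 83*84 = 6972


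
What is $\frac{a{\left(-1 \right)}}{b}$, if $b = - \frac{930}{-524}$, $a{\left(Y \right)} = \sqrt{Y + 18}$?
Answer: $\frac{262 \sqrt{17}}{465} \approx 2.3231$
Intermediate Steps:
$a{\left(Y \right)} = \sqrt{18 + Y}$
$b = \frac{465}{262}$ ($b = \left(-930\right) \left(- \frac{1}{524}\right) = \frac{465}{262} \approx 1.7748$)
$\frac{a{\left(-1 \right)}}{b} = \frac{\sqrt{18 - 1}}{\frac{465}{262}} = \sqrt{17} \cdot \frac{262}{465} = \frac{262 \sqrt{17}}{465}$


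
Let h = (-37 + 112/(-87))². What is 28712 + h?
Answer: 228416689/7569 ≈ 30178.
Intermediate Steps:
h = 11095561/7569 (h = (-37 + 112*(-1/87))² = (-37 - 112/87)² = (-3331/87)² = 11095561/7569 ≈ 1465.9)
28712 + h = 28712 + 11095561/7569 = 228416689/7569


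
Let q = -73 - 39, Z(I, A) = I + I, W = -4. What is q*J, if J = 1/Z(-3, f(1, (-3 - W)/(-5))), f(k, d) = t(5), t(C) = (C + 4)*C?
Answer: 56/3 ≈ 18.667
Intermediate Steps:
t(C) = C*(4 + C) (t(C) = (4 + C)*C = C*(4 + C))
f(k, d) = 45 (f(k, d) = 5*(4 + 5) = 5*9 = 45)
Z(I, A) = 2*I
q = -112
J = -⅙ (J = 1/(2*(-3)) = 1/(-6) = -⅙ ≈ -0.16667)
q*J = -112*(-⅙) = 56/3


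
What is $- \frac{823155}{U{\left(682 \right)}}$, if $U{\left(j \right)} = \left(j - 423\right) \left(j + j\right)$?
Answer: $- \frac{823155}{353276} \approx -2.3301$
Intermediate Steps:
$U{\left(j \right)} = 2 j \left(-423 + j\right)$ ($U{\left(j \right)} = \left(-423 + j\right) 2 j = 2 j \left(-423 + j\right)$)
$- \frac{823155}{U{\left(682 \right)}} = - \frac{823155}{2 \cdot 682 \left(-423 + 682\right)} = - \frac{823155}{2 \cdot 682 \cdot 259} = - \frac{823155}{353276}$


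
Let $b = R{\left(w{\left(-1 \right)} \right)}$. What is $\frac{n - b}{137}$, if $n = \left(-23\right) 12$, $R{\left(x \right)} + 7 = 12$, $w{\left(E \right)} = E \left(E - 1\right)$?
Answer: $- \frac{281}{137} \approx -2.0511$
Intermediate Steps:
$w{\left(E \right)} = E \left(-1 + E\right)$
$R{\left(x \right)} = 5$ ($R{\left(x \right)} = -7 + 12 = 5$)
$n = -276$
$b = 5$
$\frac{n - b}{137} = \frac{-276 - 5}{137} = \left(-276 - 5\right) \frac{1}{137} = \left(-281\right) \frac{1}{137} = - \frac{281}{137}$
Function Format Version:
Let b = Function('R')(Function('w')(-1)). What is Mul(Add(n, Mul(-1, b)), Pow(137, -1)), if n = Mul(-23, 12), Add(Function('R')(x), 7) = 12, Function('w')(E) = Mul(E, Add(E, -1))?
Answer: Rational(-281, 137) ≈ -2.0511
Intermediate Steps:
Function('w')(E) = Mul(E, Add(-1, E))
Function('R')(x) = 5 (Function('R')(x) = Add(-7, 12) = 5)
n = -276
b = 5
Mul(Add(n, Mul(-1, b)), Pow(137, -1)) = Mul(Add(-276, Mul(-1, 5)), Pow(137, -1)) = Mul(Add(-276, -5), Rational(1, 137)) = Mul(-281, Rational(1, 137)) = Rational(-281, 137)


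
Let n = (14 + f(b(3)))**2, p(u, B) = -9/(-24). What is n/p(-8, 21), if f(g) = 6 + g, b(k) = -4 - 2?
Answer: 1568/3 ≈ 522.67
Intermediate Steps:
p(u, B) = 3/8 (p(u, B) = -9*(-1/24) = 3/8)
b(k) = -6
n = 196 (n = (14 + (6 - 6))**2 = (14 + 0)**2 = 14**2 = 196)
n/p(-8, 21) = 196/(3/8) = 196*(8/3) = 1568/3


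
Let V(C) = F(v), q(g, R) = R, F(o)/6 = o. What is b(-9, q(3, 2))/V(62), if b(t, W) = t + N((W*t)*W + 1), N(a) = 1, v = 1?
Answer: -4/3 ≈ -1.3333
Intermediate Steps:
F(o) = 6*o
V(C) = 6 (V(C) = 6*1 = 6)
b(t, W) = 1 + t (b(t, W) = t + 1 = 1 + t)
b(-9, q(3, 2))/V(62) = (1 - 9)/6 = -8*⅙ = -4/3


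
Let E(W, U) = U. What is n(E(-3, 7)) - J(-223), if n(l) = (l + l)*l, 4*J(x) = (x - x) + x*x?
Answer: -49337/4 ≈ -12334.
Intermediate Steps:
J(x) = x²/4 (J(x) = ((x - x) + x*x)/4 = (0 + x²)/4 = x²/4)
n(l) = 2*l² (n(l) = (2*l)*l = 2*l²)
n(E(-3, 7)) - J(-223) = 2*7² - (-223)²/4 = 2*49 - 49729/4 = 98 - 1*49729/4 = 98 - 49729/4 = -49337/4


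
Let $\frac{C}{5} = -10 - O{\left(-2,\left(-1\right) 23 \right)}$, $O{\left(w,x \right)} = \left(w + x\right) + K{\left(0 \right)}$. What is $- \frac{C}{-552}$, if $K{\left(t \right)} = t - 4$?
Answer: $\frac{95}{552} \approx 0.1721$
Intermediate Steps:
$K{\left(t \right)} = -4 + t$
$O{\left(w,x \right)} = -4 + w + x$ ($O{\left(w,x \right)} = \left(w + x\right) + \left(-4 + 0\right) = \left(w + x\right) - 4 = -4 + w + x$)
$C = 95$ ($C = 5 \left(-10 - \left(-4 - 2 - 23\right)\right) = 5 \left(-10 - -29\right) = 5 \left(-10 + 29\right) = 5 \cdot 19 = 95$)
$- \frac{C}{-552} = - \frac{95}{-552} = - \frac{95 \left(-1\right)}{552} = \left(-1\right) \left(- \frac{95}{552}\right) = \frac{95}{552}$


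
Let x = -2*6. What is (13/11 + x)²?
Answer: 14161/121 ≈ 117.03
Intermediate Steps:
x = -12
(13/11 + x)² = (13/11 - 12)² = (-119/11)² = 14161/121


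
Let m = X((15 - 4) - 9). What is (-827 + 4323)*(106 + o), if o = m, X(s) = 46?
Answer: 531392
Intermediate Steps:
m = 46
o = 46
(-827 + 4323)*(106 + o) = (-827 + 4323)*(106 + 46) = 3496*152 = 531392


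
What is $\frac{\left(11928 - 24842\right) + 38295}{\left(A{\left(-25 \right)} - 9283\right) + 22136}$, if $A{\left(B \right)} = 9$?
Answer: $\frac{25381}{12862} \approx 1.9733$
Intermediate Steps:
$\frac{\left(11928 - 24842\right) + 38295}{\left(A{\left(-25 \right)} - 9283\right) + 22136} = \frac{\left(11928 - 24842\right) + 38295}{\left(9 - 9283\right) + 22136} = \frac{-12914 + 38295}{\left(9 - 9283\right) + 22136} = \frac{25381}{-9274 + 22136} = \frac{25381}{12862}$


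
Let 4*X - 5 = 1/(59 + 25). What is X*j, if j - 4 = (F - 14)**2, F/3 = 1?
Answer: 52625/336 ≈ 156.62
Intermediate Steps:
F = 3 (F = 3*1 = 3)
X = 421/336 (X = 5/4 + 1/(4*(59 + 25)) = 5/4 + (1/4)/84 = 5/4 + (1/4)*(1/84) = 5/4 + 1/336 = 421/336 ≈ 1.2530)
j = 125 (j = 4 + (3 - 14)**2 = 4 + (-11)**2 = 4 + 121 = 125)
X*j = (421/336)*125 = 52625/336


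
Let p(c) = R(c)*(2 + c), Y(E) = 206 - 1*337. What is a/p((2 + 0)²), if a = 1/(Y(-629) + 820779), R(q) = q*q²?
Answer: 1/315128832 ≈ 3.1733e-9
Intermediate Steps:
Y(E) = -131 (Y(E) = 206 - 337 = -131)
R(q) = q³
a = 1/820648 (a = 1/(-131 + 820779) = 1/820648 ≈ 1.2185e-6)
p(c) = c³*(2 + c)
a/p((2 + 0)²) = 1/(820648*((((2 + 0)²)³*(2 + (2 + 0)²)))) = 1/(820648*(((2²)³*(2 + 2²)))) = 1/(820648*((4³*(2 + 4)))) = 1/(820648*((64*6))) = (1/820648)/384 = (1/820648)*(1/384) = 1/315128832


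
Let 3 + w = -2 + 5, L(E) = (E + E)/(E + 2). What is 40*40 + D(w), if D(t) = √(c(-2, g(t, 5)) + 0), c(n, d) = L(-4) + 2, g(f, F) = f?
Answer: 1600 + √6 ≈ 1602.4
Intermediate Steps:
L(E) = 2*E/(2 + E) (L(E) = (2*E)/(2 + E) = 2*E/(2 + E))
w = 0 (w = -3 + (-2 + 5) = -3 + 3 = 0)
c(n, d) = 6 (c(n, d) = 2*(-4)/(2 - 4) + 2 = 2*(-4)/(-2) + 2 = 2*(-4)*(-½) + 2 = 4 + 2 = 6)
D(t) = √6 (D(t) = √(6 + 0) = √6)
40*40 + D(w) = 40*40 + √6 = 1600 + √6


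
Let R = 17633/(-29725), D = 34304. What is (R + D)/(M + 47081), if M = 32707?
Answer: 339889589/790566100 ≈ 0.42993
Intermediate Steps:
R = -17633/29725 (R = 17633*(-1/29725) = -17633/29725 ≈ -0.59320)
(R + D)/(M + 47081) = (-17633/29725 + 34304)/(32707 + 47081) = (1019668767/29725)/79788 = (1019668767/29725)*(1/79788) = 339889589/790566100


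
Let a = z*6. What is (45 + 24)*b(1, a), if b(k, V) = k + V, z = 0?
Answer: 69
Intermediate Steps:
a = 0 (a = 0*6 = 0)
b(k, V) = V + k
(45 + 24)*b(1, a) = (45 + 24)*(0 + 1) = 69*1 = 69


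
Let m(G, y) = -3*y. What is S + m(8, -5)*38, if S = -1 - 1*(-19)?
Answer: 588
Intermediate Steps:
S = 18 (S = -1 + 19 = 18)
S + m(8, -5)*38 = 18 - 3*(-5)*38 = 18 + 15*38 = 18 + 570 = 588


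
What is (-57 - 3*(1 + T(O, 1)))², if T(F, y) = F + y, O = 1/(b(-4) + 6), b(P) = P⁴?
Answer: 272547081/68644 ≈ 3970.4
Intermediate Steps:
O = 1/262 (O = 1/((-4)⁴ + 6) = 1/(256 + 6) = 1/262 ≈ 0.0038168)
(-57 - 3*(1 + T(O, 1)))² = (-57 - 3*(1 + (1/262 + 1)))² = (-57 - 3*(1 + 263/262))² = (-57 - 3*525/262)² = (-57 - 1575/262)² = (-16509/262)² = 272547081/68644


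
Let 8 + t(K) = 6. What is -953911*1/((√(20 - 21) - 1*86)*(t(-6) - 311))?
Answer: -82036346/2315261 - 953911*I/2315261 ≈ -35.433 - 0.41201*I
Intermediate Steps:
t(K) = -2 (t(K) = -8 + 6 = -2)
-953911*1/((√(20 - 21) - 1*86)*(t(-6) - 311)) = -953911*1/((-2 - 311)*(√(20 - 21) - 1*86)) = -953911*(-1/(313*(√(-1) - 86))) = -953911*(-1/(313*(I - 86))) = -(82036346/2315261 + 953911*I/2315261) = -953911*(26918 + 313*I)/724676693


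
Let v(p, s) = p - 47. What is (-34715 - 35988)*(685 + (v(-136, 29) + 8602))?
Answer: -643680112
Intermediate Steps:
v(p, s) = -47 + p
(-34715 - 35988)*(685 + (v(-136, 29) + 8602)) = (-34715 - 35988)*(685 + ((-47 - 136) + 8602)) = -70703*(685 + (-183 + 8602)) = -70703*(685 + 8419) = -70703*9104 = -643680112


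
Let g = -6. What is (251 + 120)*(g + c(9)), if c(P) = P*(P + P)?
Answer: 57876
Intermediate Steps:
c(P) = 2*P**2 (c(P) = P*(2*P) = 2*P**2)
(251 + 120)*(g + c(9)) = (251 + 120)*(-6 + 2*9**2) = 371*(-6 + 2*81) = 371*(-6 + 162) = 371*156 = 57876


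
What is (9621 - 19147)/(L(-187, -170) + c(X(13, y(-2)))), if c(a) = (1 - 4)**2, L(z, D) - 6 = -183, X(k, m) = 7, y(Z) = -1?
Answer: 4763/84 ≈ 56.702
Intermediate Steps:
L(z, D) = -177 (L(z, D) = 6 - 183 = -177)
c(a) = 9 (c(a) = (-3)**2 = 9)
(9621 - 19147)/(L(-187, -170) + c(X(13, y(-2)))) = (9621 - 19147)/(-177 + 9) = -9526/(-168) = -9526*(-1/168) = 4763/84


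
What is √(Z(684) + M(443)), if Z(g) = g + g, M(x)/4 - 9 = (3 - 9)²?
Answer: 6*√43 ≈ 39.345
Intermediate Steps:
M(x) = 180 (M(x) = 36 + 4*(3 - 9)² = 36 + 4*(-6)² = 36 + 4*36 = 36 + 144 = 180)
Z(g) = 2*g
√(Z(684) + M(443)) = √(2*684 + 180) = √(1368 + 180) = √1548 = 6*√43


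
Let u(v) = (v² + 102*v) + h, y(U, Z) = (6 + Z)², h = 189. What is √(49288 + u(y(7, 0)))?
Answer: √54445 ≈ 233.33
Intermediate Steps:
u(v) = 189 + v² + 102*v (u(v) = (v² + 102*v) + 189 = 189 + v² + 102*v)
√(49288 + u(y(7, 0))) = √(49288 + (189 + ((6 + 0)²)² + 102*(6 + 0)²)) = √(49288 + (189 + (6²)² + 102*6²)) = √(49288 + (189 + 36² + 102*36)) = √(49288 + (189 + 1296 + 3672)) = √(49288 + 5157) = √54445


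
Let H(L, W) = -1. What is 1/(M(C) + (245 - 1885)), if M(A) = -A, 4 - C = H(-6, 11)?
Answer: -1/1645 ≈ -0.00060790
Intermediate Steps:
C = 5 (C = 4 - 1*(-1) = 4 + 1 = 5)
1/(M(C) + (245 - 1885)) = 1/(-1*5 + (245 - 1885)) = 1/(-5 - 1640) = 1/(-1645) = -1/1645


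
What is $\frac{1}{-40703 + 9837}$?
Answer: $- \frac{1}{30866} \approx -3.2398 \cdot 10^{-5}$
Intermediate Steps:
$\frac{1}{-40703 + 9837} = \frac{1}{-30866} = - \frac{1}{30866}$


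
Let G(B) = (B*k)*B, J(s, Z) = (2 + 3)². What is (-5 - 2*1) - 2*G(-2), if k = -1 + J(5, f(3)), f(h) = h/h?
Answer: -199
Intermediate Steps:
f(h) = 1
J(s, Z) = 25 (J(s, Z) = 5² = 25)
k = 24 (k = -1 + 25 = 24)
G(B) = 24*B² (G(B) = (B*24)*B = (24*B)*B = 24*B²)
(-5 - 2*1) - 2*G(-2) = (-5 - 2*1) - 48*(-2)² = (-5 - 2) - 48*4 = -7 - 2*96 = -7 - 192 = -199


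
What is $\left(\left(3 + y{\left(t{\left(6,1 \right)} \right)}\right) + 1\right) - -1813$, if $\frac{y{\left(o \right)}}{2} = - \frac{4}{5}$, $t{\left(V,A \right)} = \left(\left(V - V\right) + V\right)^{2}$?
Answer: $\frac{9077}{5} \approx 1815.4$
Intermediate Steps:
$t{\left(V,A \right)} = V^{2}$ ($t{\left(V,A \right)} = \left(0 + V\right)^{2} = V^{2}$)
$y{\left(o \right)} = - \frac{8}{5}$ ($y{\left(o \right)} = 2 \left(- \frac{4}{5}\right) = - \frac{8}{5}$)
$\left(\left(3 + y{\left(t{\left(6,1 \right)} \right)}\right) + 1\right) - -1813 = \left(\left(3 - \frac{8}{5}\right) + 1\right) - -1813 = \left(\frac{7}{5} + 1\right) + 1813 = \frac{12}{5} + 1813 = \frac{9077}{5}$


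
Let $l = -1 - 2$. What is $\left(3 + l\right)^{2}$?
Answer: $0$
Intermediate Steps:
$l = -3$ ($l = -1 - 2 = -3$)
$\left(3 + l\right)^{2} = \left(3 - 3\right)^{2} = 0^{2} = 0$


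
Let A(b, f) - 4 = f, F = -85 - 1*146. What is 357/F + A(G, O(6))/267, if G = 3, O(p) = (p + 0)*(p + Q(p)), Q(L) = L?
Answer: -3703/2937 ≈ -1.2608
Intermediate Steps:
F = -231 (F = -85 - 146 = -231)
O(p) = 2*p² (O(p) = (p + 0)*(p + p) = p*(2*p) = 2*p²)
A(b, f) = 4 + f
357/F + A(G, O(6))/267 = 357/(-231) + (4 + 2*6²)/267 = 357*(-1/231) + (4 + 2*36)*(1/267) = -17/11 + (4 + 72)*(1/267) = -17/11 + 76*(1/267) = -17/11 + 76/267 = -3703/2937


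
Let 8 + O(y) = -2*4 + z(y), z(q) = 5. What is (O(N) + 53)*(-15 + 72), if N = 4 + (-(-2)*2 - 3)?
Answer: 2394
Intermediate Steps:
N = 5 (N = 4 + (-2*(-2) - 3) = 4 + (4 - 3) = 4 + 1 = 5)
O(y) = -11 (O(y) = -8 + (-2*4 + 5) = -8 + (-8 + 5) = -8 - 3 = -11)
(O(N) + 53)*(-15 + 72) = (-11 + 53)*(-15 + 72) = 42*57 = 2394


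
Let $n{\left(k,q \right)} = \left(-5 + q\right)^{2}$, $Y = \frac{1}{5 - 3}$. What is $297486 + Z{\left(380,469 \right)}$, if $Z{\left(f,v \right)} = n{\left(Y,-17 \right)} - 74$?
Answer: $297896$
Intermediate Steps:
$Y = \frac{1}{2} \approx 0.5$
$Z{\left(f,v \right)} = 410$ ($Z{\left(f,v \right)} = \left(-5 - 17\right)^{2} - 74 = \left(-22\right)^{2} - 74 = 484 - 74 = 410$)
$297486 + Z{\left(380,469 \right)} = 297486 + 410 = 297896$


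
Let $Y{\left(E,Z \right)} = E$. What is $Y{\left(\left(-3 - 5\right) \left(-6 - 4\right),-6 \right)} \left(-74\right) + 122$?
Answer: $-5798$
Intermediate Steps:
$Y{\left(\left(-3 - 5\right) \left(-6 - 4\right),-6 \right)} \left(-74\right) + 122 = \left(-3 - 5\right) \left(-6 - 4\right) \left(-74\right) + 122 = \left(-8\right) \left(-10\right) \left(-74\right) + 122 = 80 \left(-74\right) + 122 = -5920 + 122 = -5798$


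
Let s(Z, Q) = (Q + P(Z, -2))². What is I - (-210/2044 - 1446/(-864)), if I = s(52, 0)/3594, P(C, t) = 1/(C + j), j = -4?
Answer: -949563479/604482048 ≈ -1.5709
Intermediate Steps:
P(C, t) = 1/(-4 + C) (P(C, t) = 1/(C - 4) = 1/(-4 + C))
s(Z, Q) = (Q + 1/(-4 + Z))²
I = 1/8280576 (I = (0 + 1/(-4 + 52))²/3594 = (0 + 1/48)²*(1/3594) = (1/48)²*(1/3594) = (1/2304)*(1/3594) = 1/8280576 ≈ 1.2076e-7)
I - (-210/2044 - 1446/(-864)) = 1/8280576 - (-210/2044 - 1446/(-864)) = 1/8280576 - (-210*1/2044 - 1446*(-1/864)) = 1/8280576 - (-15/146 + 241/144) = 1/8280576 - 1*16513/10512 = 1/8280576 - 16513/10512 = -949563479/604482048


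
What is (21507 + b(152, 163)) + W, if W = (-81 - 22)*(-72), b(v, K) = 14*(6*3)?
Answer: 29175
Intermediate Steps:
b(v, K) = 252 (b(v, K) = 14*18 = 252)
W = 7416 (W = -103*(-72) = 7416)
(21507 + b(152, 163)) + W = (21507 + 252) + 7416 = 21759 + 7416 = 29175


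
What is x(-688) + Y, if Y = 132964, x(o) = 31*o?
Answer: 111636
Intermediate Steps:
x(-688) + Y = 31*(-688) + 132964 = -21328 + 132964 = 111636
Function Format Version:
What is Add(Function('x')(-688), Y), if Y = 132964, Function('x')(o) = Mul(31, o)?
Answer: 111636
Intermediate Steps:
Add(Function('x')(-688), Y) = Add(Mul(31, -688), 132964) = Add(-21328, 132964) = 111636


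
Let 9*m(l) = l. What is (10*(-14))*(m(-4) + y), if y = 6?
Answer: -7000/9 ≈ -777.78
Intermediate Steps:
m(l) = l/9
(10*(-14))*(m(-4) + y) = (10*(-14))*((⅑)*(-4) + 6) = -140*(-4/9 + 6) = -140*50/9 = -7000/9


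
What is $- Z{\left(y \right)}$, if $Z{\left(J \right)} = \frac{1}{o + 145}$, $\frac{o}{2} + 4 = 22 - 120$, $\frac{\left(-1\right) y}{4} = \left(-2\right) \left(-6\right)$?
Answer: $\frac{1}{59} \approx 0.016949$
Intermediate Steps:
$y = -48$ ($y = - 4 \left(\left(-2\right) \left(-6\right)\right) = \left(-4\right) 12 = -48$)
$o = -204$ ($o = -8 + 2 \left(22 - 120\right) = -8 + 2 \left(-98\right) = -8 - 196 = -204$)
$Z{\left(J \right)} = - \frac{1}{59}$ ($Z{\left(J \right)} = \frac{1}{-204 + 145} = \frac{1}{-59} = - \frac{1}{59}$)
$- Z{\left(y \right)} = \left(-1\right) \left(- \frac{1}{59}\right) = \frac{1}{59}$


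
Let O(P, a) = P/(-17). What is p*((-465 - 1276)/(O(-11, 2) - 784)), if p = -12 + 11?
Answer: -29597/13317 ≈ -2.2225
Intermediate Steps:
O(P, a) = -P/17 (O(P, a) = P*(-1/17) = -P/17)
p = -1
p*((-465 - 1276)/(O(-11, 2) - 784)) = -(-465 - 1276)/(-1/17*(-11) - 784) = -(-1741)/(11/17 - 784) = -(-1741)/(-13317/17) = -(-1741)*(-17)/13317 = -1*29597/13317 = -29597/13317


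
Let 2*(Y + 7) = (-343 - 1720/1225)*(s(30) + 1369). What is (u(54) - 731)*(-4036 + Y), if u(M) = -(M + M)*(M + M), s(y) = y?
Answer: 297547654389/98 ≈ 3.0362e+9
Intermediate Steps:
u(M) = -4*M**2 (u(M) = -2*M*2*M = -4*M**2)
Y = -118049651/490 (Y = -7 + ((-343 - 1720/1225)*(30 + 1369))/2 = -7 + ((-343 - 1720*1/1225)*1399)/2 = -7 + ((-343 - 344/245)*1399)/2 = -7 + (-84379/245*1399)/2 = -7 + (1/2)*(-118046221/245) = -7 - 118046221/490 = -118049651/490 ≈ -2.4092e+5)
(u(54) - 731)*(-4036 + Y) = (-4*54**2 - 731)*(-4036 - 118049651/490) = (-4*2916 - 731)*(-120027291/490) = (-11664 - 731)*(-120027291/490) = -12395*(-120027291/490) = 297547654389/98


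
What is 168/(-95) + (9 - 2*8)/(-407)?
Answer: -67711/38665 ≈ -1.7512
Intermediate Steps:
168/(-95) + (9 - 2*8)/(-407) = 168*(-1/95) + (9 - 16)*(-1/407) = -168/95 - 7*(-1/407) = -168/95 + 7/407 = -67711/38665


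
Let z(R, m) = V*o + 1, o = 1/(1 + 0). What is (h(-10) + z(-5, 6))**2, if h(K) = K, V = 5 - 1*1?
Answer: 25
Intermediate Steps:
V = 4 (V = 5 - 1 = 4)
o = 1 (o = 1/1 = 1)
z(R, m) = 5 (z(R, m) = 4*1 + 1 = 4 + 1 = 5)
(h(-10) + z(-5, 6))**2 = (-10 + 5)**2 = (-5)**2 = 25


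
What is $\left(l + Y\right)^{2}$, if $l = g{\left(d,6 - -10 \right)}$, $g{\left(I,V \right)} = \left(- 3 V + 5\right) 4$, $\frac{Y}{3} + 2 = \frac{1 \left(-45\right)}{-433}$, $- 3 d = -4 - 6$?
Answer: $\frac{5919609721}{187489} \approx 31573.0$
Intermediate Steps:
$d = \frac{10}{3}$ ($d = - \frac{-4 - 6}{3} = \left(- \frac{1}{3}\right) \left(-10\right) = \frac{10}{3} \approx 3.3333$)
$Y = - \frac{2463}{433}$ ($Y = -6 + 3 \frac{1 \left(-45\right)}{-433} = -6 + 3 \left(\left(-45\right) \left(- \frac{1}{433}\right)\right) = -6 + 3 \cdot \frac{45}{433} = -6 + \frac{135}{433} = - \frac{2463}{433} \approx -5.6882$)
$g{\left(I,V \right)} = 20 - 12 V$ ($g{\left(I,V \right)} = \left(5 - 3 V\right) 4 = 20 - 12 V$)
$l = -172$ ($l = 20 - 12 \left(6 - -10\right) = 20 - 12 \left(6 + 10\right) = 20 - 192 = -172$)
$\left(l + Y\right)^{2} = \left(-172 - \frac{2463}{433}\right)^{2} = \left(- \frac{76939}{433}\right)^{2} = \frac{5919609721}{187489}$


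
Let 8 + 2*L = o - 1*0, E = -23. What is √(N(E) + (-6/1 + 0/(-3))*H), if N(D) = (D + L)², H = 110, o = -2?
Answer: 2*√31 ≈ 11.136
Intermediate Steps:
L = -5 (L = -4 + (-2 - 1*0)/2 = -4 + (-2 + 0)/2 = -4 + (½)*(-2) = -4 - 1 = -5)
N(D) = (-5 + D)² (N(D) = (D - 5)² = (-5 + D)²)
√(N(E) + (-6/1 + 0/(-3))*H) = √((-5 - 23)² + (-6/1 + 0/(-3))*110) = √((-28)² + (-6*1 + 0*(-⅓))*110) = √(784 + (-6 + 0)*110) = √(784 - 6*110) = √(784 - 660) = √124 = 2*√31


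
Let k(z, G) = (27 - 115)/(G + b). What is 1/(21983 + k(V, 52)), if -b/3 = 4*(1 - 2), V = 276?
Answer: 8/175853 ≈ 4.5493e-5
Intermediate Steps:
b = 12 (b = -12*(1 - 2) = -12*(-1) = -3*(-4) = 12)
k(z, G) = -88/(12 + G) (k(z, G) = (27 - 115)/(G + 12) = -88/(12 + G))
1/(21983 + k(V, 52)) = 1/(21983 - 88/(12 + 52)) = 1/(21983 - 88/64) = 1/(21983 - 88*1/64) = 1/(21983 - 11/8) = 1/(175853/8) = 8/175853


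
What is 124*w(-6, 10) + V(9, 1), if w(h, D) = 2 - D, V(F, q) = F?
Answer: -983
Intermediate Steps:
124*w(-6, 10) + V(9, 1) = 124*(2 - 1*10) + 9 = 124*(2 - 10) + 9 = 124*(-8) + 9 = -992 + 9 = -983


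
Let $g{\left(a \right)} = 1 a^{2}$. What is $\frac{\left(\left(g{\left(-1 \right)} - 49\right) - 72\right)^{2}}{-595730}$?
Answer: $- \frac{1440}{59573} \approx -0.024172$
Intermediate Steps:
$g{\left(a \right)} = a^{2}$
$\frac{\left(\left(g{\left(-1 \right)} - 49\right) - 72\right)^{2}}{-595730} = \frac{\left(\left(\left(-1\right)^{2} - 49\right) - 72\right)^{2}}{-595730} = \left(\left(1 - 49\right) - 72\right)^{2} \left(- \frac{1}{595730}\right) = \left(-48 - 72\right)^{2} \left(- \frac{1}{595730}\right) = \left(-120\right)^{2} \left(- \frac{1}{595730}\right) = 14400 \left(- \frac{1}{595730}\right) = - \frac{1440}{59573}$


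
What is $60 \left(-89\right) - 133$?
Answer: $-5473$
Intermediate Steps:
$60 \left(-89\right) - 133 = -5340 - 133 = -5473$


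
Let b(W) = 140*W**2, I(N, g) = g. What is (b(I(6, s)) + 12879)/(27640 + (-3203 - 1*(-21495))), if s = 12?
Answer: 33039/45932 ≈ 0.71930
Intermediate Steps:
(b(I(6, s)) + 12879)/(27640 + (-3203 - 1*(-21495))) = (140*12**2 + 12879)/(27640 + (-3203 - 1*(-21495))) = (140*144 + 12879)/(27640 + (-3203 + 21495)) = (20160 + 12879)/(27640 + 18292) = 33039/45932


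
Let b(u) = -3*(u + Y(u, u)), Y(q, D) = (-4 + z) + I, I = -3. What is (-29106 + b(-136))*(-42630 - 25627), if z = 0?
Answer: 1957405989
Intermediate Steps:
Y(q, D) = -7 (Y(q, D) = (-4 + 0) - 3 = -4 - 3 = -7)
b(u) = 21 - 3*u (b(u) = -3*(u - 7) = -3*(-7 + u) = 21 - 3*u)
(-29106 + b(-136))*(-42630 - 25627) = (-29106 + (21 - 3*(-136)))*(-42630 - 25627) = (-29106 + (21 + 408))*(-68257) = (-29106 + 429)*(-68257) = -28677*(-68257) = 1957405989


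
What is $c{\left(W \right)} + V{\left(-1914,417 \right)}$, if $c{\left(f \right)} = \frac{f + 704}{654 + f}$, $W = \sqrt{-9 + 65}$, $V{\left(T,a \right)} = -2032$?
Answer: $- \frac{43427238}{21383} - \frac{5 \sqrt{14}}{21383} \approx -2030.9$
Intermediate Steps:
$W = 2 \sqrt{14}$ ($W = \sqrt{56} = 2 \sqrt{14} \approx 7.4833$)
$c{\left(f \right)} = \frac{704 + f}{654 + f}$
$c{\left(W \right)} + V{\left(-1914,417 \right)} = \frac{704 + 2 \sqrt{14}}{654 + 2 \sqrt{14}} - 2032 = -2032 + \frac{704 + 2 \sqrt{14}}{654 + 2 \sqrt{14}}$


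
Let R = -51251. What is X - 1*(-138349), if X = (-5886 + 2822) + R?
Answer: 84034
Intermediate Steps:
X = -54315 (X = (-5886 + 2822) - 51251 = -3064 - 51251 = -54315)
X - 1*(-138349) = -54315 - 1*(-138349) = -54315 + 138349 = 84034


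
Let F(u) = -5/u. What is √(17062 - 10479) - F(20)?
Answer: ¼ + √6583 ≈ 81.386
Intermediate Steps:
√(17062 - 10479) - F(20) = √(17062 - 10479) - (-5)/20 = √6583 - (-5)/20 = √6583 - 1*(-¼) = √6583 + ¼ = ¼ + √6583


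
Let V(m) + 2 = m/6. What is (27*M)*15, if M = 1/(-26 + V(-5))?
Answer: -2430/173 ≈ -14.046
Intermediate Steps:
V(m) = -2 + m/6
M = -6/173 (M = 1/(-26 + (-2 + (1/6)*(-5))) = 1/(-26 + (-2 - 5/6)) = 1/(-26 - 17/6) = 1/(-173/6) = -6/173 ≈ -0.034682)
(27*M)*15 = (27*(-6/173))*15 = -162/173*15 = -2430/173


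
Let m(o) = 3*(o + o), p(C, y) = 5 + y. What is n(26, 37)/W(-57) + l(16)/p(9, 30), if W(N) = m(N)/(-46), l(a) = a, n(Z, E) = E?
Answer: 32521/5985 ≈ 5.4338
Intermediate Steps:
m(o) = 6*o (m(o) = 3*(2*o) = 6*o)
W(N) = -3*N/23 (W(N) = (6*N)/(-46) = (6*N)*(-1/46) = -3*N/23)
n(26, 37)/W(-57) + l(16)/p(9, 30) = 37/((-3/23*(-57))) + 16/(5 + 30) = 37/(171/23) + 16/35 = 37*(23/171) + 16*(1/35) = 851/171 + 16/35 = 32521/5985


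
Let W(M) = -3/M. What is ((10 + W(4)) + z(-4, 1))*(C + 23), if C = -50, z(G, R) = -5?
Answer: -459/4 ≈ -114.75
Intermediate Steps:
((10 + W(4)) + z(-4, 1))*(C + 23) = ((10 - 3/4) - 5)*(-50 + 23) = ((10 - 3*¼) - 5)*(-27) = ((10 - ¾) - 5)*(-27) = (37/4 - 5)*(-27) = (17/4)*(-27) = -459/4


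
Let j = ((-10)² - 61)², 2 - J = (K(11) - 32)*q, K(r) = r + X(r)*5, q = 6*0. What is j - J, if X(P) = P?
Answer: 1519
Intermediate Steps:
q = 0
K(r) = 6*r (K(r) = r + r*5 = r + 5*r = 6*r)
J = 2 (J = 2 - (6*11 - 32)*0 = 2 - (66 - 32)*0 = 2 - 34*0 = 2 - 1*0 = 2 + 0 = 2)
j = 1521 (j = (100 - 61)² = 39² = 1521)
j - J = 1521 - 1*2 = 1521 - 2 = 1519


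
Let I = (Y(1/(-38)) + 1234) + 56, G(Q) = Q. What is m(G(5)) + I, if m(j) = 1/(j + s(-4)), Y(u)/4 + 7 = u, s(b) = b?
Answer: 23995/19 ≈ 1262.9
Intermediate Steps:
Y(u) = -28 + 4*u
m(j) = 1/(-4 + j) (m(j) = 1/(j - 4) = 1/(-4 + j))
I = 23976/19 (I = ((-28 + 4/(-38)) + 1234) + 56 = ((-28 + 4*(-1/38)) + 1234) + 56 = ((-28 - 2/19) + 1234) + 56 = (-534/19 + 1234) + 56 = 22912/19 + 56 = 23976/19 ≈ 1261.9)
m(G(5)) + I = 1/(-4 + 5) + 23976/19 = 1/1 + 23976/19 = 1 + 23976/19 = 23995/19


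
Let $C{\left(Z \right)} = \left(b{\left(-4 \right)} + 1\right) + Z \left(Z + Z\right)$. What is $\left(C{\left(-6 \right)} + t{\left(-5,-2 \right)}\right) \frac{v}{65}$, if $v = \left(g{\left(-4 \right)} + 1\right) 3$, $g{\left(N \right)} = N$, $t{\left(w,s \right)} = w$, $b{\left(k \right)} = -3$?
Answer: $-9$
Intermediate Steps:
$v = -9$ ($v = \left(-4 + 1\right) 3 = \left(-3\right) 3 = -9$)
$C{\left(Z \right)} = -2 + 2 Z^{2}$ ($C{\left(Z \right)} = \left(-3 + 1\right) + Z \left(Z + Z\right) = -2 + Z 2 Z = -2 + 2 Z^{2}$)
$\left(C{\left(-6 \right)} + t{\left(-5,-2 \right)}\right) \frac{v}{65} = \left(\left(-2 + 2 \left(-6\right)^{2}\right) - 5\right) \left(- \frac{9}{65}\right) = \left(\left(-2 + 2 \cdot 36\right) - 5\right) \left(\left(-9\right) \frac{1}{65}\right) = \left(\left(-2 + 72\right) - 5\right) \left(- \frac{9}{65}\right) = \left(70 - 5\right) \left(- \frac{9}{65}\right) = 65 \left(- \frac{9}{65}\right) = -9$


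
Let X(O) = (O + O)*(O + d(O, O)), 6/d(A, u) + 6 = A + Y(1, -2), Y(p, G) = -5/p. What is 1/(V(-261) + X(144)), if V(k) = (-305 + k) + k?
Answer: 133/5407513 ≈ 2.4595e-5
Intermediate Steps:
Y(p, G) = -5/p
V(k) = -305 + 2*k
d(A, u) = 6/(-11 + A) (d(A, u) = 6/(-6 + (A - 5/1)) = 6/(-6 + (A - 5*1)) = 6/(-6 + (A - 5)) = 6/(-6 + (-5 + A)) = 6/(-11 + A))
X(O) = 2*O*(O + 6/(-11 + O)) (X(O) = (O + O)*(O + 6/(-11 + O)) = (2*O)*(O + 6/(-11 + O)) = 2*O*(O + 6/(-11 + O)))
1/(V(-261) + X(144)) = 1/((-305 + 2*(-261)) + 2*144*(-6 + 144*(11 - 1*144))/(11 - 1*144)) = 1/((-305 - 522) + 2*144*(-6 + 144*(11 - 144))/(11 - 144)) = 1/(-827 + 2*144*(-6 + 144*(-133))/(-133)) = 1/(-827 + 2*144*(-1/133)*(-6 - 19152)) = 1/(-827 + 2*144*(-1/133)*(-19158)) = 1/(-827 + 5517504/133) = 1/(5407513/133) = 133/5407513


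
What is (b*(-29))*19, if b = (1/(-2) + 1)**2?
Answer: -551/4 ≈ -137.75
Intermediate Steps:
b = 1/4 (b = (1*(-1/2) + 1)**2 = (-1/2 + 1)**2 = (1/2)**2 = 1/4 ≈ 0.25000)
(b*(-29))*19 = ((1/4)*(-29))*19 = -29/4*19 = -551/4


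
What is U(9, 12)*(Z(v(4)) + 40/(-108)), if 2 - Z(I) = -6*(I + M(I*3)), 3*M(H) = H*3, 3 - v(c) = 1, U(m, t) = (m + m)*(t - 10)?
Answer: 5360/3 ≈ 1786.7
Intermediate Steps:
U(m, t) = 2*m*(-10 + t) (U(m, t) = (2*m)*(-10 + t) = 2*m*(-10 + t))
v(c) = 2 (v(c) = 3 - 1*1 = 3 - 1 = 2)
M(H) = H (M(H) = (H*3)/3 = (3*H)/3 = H)
Z(I) = 2 + 24*I (Z(I) = 2 - (-6)*(I + I*3) = 2 - (-6)*(I + 3*I) = 2 - (-6)*4*I = 2 - (-24)*I = 2 + 24*I)
U(9, 12)*(Z(v(4)) + 40/(-108)) = (2*9*(-10 + 12))*((2 + 24*2) + 40/(-108)) = (2*9*2)*((2 + 48) + 40*(-1/108)) = 36*(50 - 10/27) = 36*(1340/27) = 5360/3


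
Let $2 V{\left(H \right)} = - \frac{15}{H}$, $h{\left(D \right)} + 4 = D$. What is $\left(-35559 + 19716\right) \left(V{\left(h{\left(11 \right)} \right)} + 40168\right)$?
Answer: $- \frac{8909105091}{14} \approx -6.3636 \cdot 10^{8}$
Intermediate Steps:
$h{\left(D \right)} = -4 + D$
$V{\left(H \right)} = - \frac{15}{2 H}$ ($V{\left(H \right)} = \frac{\left(-15\right) \frac{1}{H}}{2} = - \frac{15}{2 H}$)
$\left(-35559 + 19716\right) \left(V{\left(h{\left(11 \right)} \right)} + 40168\right) = \left(-35559 + 19716\right) \left(- \frac{15}{2 \left(-4 + 11\right)} + 40168\right) = - 15843 \left(- \frac{15}{2 \cdot 7} + 40168\right) = - 15843 \left(\left(- \frac{15}{2}\right) \frac{1}{7} + 40168\right) = - 15843 \left(- \frac{15}{14} + 40168\right) = \left(-15843\right) \frac{562337}{14} = - \frac{8909105091}{14}$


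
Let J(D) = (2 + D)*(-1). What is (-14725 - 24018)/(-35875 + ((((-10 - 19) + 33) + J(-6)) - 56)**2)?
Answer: 38743/33571 ≈ 1.1541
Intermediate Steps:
J(D) = -2 - D
(-14725 - 24018)/(-35875 + ((((-10 - 19) + 33) + J(-6)) - 56)**2) = (-14725 - 24018)/(-35875 + ((((-10 - 19) + 33) + (-2 - 1*(-6))) - 56)**2) = -38743/(-35875 + (((-29 + 33) + (-2 + 6)) - 56)**2) = -38743/(-35875 + ((4 + 4) - 56)**2) = -38743/(-35875 + (8 - 56)**2) = -38743/(-35875 + (-48)**2) = -38743/(-35875 + 2304) = -38743/(-33571) = -38743*(-1/33571) = 38743/33571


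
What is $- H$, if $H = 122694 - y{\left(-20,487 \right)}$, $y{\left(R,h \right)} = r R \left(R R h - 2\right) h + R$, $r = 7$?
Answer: $-13281450354$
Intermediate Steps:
$y{\left(R,h \right)} = R + 7 R h \left(-2 + h R^{2}\right)$ ($y{\left(R,h \right)} = 7 R \left(R R h - 2\right) h + R = 7 R \left(R^{2} h - 2\right) h + R = 7 R \left(h R^{2} - 2\right) h + R = 7 R \left(-2 + h R^{2}\right) h + R = 7 R h \left(-2 + h R^{2}\right) + R = R + 7 R h \left(-2 + h R^{2}\right)$)
$H = 13281450354$ ($H = 122694 - - 20 \left(1 - 6818 + 7 \left(-20\right)^{2} \cdot 487^{2}\right) = 122694 - - 20 \left(1 - 6818 + 7 \cdot 400 \cdot 237169\right) = 122694 - - 20 \left(1 - 6818 + 664073200\right) = 122694 - \left(-20\right) 664066383 = 122694 - -13281327660 = 122694 + 13281327660 = 13281450354$)
$- H = \left(-1\right) 13281450354 = -13281450354$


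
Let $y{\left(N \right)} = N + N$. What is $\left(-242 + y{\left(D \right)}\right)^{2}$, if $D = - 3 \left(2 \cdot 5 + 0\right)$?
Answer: $91204$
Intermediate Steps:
$D = -30$ ($D = - 3 \left(10 + 0\right) = \left(-3\right) 10 = -30$)
$y{\left(N \right)} = 2 N$
$\left(-242 + y{\left(D \right)}\right)^{2} = \left(-242 + 2 \left(-30\right)\right)^{2} = \left(-242 - 60\right)^{2} = \left(-302\right)^{2} = 91204$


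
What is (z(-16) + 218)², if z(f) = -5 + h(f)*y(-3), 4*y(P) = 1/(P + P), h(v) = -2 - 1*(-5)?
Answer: 2900209/64 ≈ 45316.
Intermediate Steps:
h(v) = 3 (h(v) = -2 + 5 = 3)
y(P) = 1/(8*P) (y(P) = 1/(4*(P + P)) = 1/(4*((2*P))) = (1/(2*P))/4 = 1/(8*P))
z(f) = -41/8 (z(f) = -5 + 3*((⅛)/(-3)) = -5 + 3*((⅛)*(-⅓)) = -5 + 3*(-1/24) = -5 - ⅛ = -41/8)
(z(-16) + 218)² = (-41/8 + 218)² = (1703/8)² = 2900209/64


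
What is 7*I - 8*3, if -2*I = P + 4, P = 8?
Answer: -66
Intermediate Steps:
I = -6 (I = -(8 + 4)/2 = -½*12 = -6)
7*I - 8*3 = 7*(-6) - 8*3 = -42 - 24 = -66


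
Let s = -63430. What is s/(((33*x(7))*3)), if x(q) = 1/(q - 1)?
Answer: -126860/33 ≈ -3844.2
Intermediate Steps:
x(q) = 1/(-1 + q)
s/(((33*x(7))*3)) = -63430/((33/(-1 + 7))*3) = -63430/((33/6)*3) = -63430/((33*(1/6))*3) = -63430/((11/2)*3) = -63430/33/2 = -63430*2/33 = -126860/33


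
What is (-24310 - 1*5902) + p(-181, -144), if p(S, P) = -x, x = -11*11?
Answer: -30091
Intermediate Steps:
x = -121
p(S, P) = 121 (p(S, P) = -1*(-121) = 121)
(-24310 - 1*5902) + p(-181, -144) = (-24310 - 1*5902) + 121 = (-24310 - 5902) + 121 = -30212 + 121 = -30091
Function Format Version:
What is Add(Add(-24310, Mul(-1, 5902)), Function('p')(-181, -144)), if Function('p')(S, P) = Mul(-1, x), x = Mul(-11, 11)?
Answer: -30091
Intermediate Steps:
x = -121
Function('p')(S, P) = 121 (Function('p')(S, P) = Mul(-1, -121) = 121)
Add(Add(-24310, Mul(-1, 5902)), Function('p')(-181, -144)) = Add(Add(-24310, Mul(-1, 5902)), 121) = Add(Add(-24310, -5902), 121) = Add(-30212, 121) = -30091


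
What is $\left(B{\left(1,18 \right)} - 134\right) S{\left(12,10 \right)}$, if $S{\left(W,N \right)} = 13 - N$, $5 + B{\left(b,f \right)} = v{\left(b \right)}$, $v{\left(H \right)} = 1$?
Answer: $-414$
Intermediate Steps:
$B{\left(b,f \right)} = -4$ ($B{\left(b,f \right)} = -5 + 1 = -4$)
$\left(B{\left(1,18 \right)} - 134\right) S{\left(12,10 \right)} = \left(-4 - 134\right) \left(13 - 10\right) = - 138 \left(13 - 10\right) = \left(-138\right) 3 = -414$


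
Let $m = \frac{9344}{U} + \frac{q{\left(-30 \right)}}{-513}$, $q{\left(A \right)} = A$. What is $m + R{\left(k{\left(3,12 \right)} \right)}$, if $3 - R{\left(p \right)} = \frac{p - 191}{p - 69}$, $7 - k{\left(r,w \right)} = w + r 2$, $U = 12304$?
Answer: $\frac{6800641}{5259960} \approx 1.2929$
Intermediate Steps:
$k{\left(r,w \right)} = 7 - w - 2 r$ ($k{\left(r,w \right)} = 7 - \left(w + r 2\right) = 7 - \left(w + 2 r\right) = 7 - w - 2 r$)
$R{\left(p \right)} = 3 - \frac{-191 + p}{-69 + p}$ ($R{\left(p \right)} = 3 - \frac{p - 191}{p - 69} = 3 - \frac{-191 + p}{-69 + p}$)
$m = \frac{107554}{131499}$ ($m = \frac{9344}{12304} - \frac{30}{-513} = 9344 \cdot \frac{1}{12304} - - \frac{10}{171} = \frac{584}{769} + \frac{10}{171} = \frac{107554}{131499} \approx 0.81791$)
$m + R{\left(k{\left(3,12 \right)} \right)} = \frac{107554}{131499} + \frac{2 \left(-8 - 11\right)}{-69 - 11} = \frac{107554}{131499} + 2 \frac{1}{-80} \left(-19\right) = \frac{107554}{131499} + 2 \left(- \frac{1}{80}\right) \left(-19\right) = \frac{107554}{131499} + \frac{19}{40} = \frac{6800641}{5259960}$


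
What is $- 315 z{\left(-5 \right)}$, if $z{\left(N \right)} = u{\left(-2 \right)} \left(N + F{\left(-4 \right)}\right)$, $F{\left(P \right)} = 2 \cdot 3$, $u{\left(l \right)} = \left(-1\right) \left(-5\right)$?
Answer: $-1575$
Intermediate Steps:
$u{\left(l \right)} = 5$
$F{\left(P \right)} = 6$
$z{\left(N \right)} = 30 + 5 N$ ($z{\left(N \right)} = 5 \left(N + 6\right) = 5 \left(6 + N\right) = 30 + 5 N$)
$- 315 z{\left(-5 \right)} = - 315 \left(30 + 5 \left(-5\right)\right) = - 315 \left(30 - 25\right) = \left(-315\right) 5 = -1575$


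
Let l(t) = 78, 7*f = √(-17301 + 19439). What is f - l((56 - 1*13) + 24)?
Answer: -78 + √2138/7 ≈ -71.395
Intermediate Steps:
f = √2138/7 (f = √(-17301 + 19439)/7 = √2138/7 ≈ 6.6055)
f - l((56 - 1*13) + 24) = √2138/7 - 1*78 = √2138/7 - 78 = -78 + √2138/7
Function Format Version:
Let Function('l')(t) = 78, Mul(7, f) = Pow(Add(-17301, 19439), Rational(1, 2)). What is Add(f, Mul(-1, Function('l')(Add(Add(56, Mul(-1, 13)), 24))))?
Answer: Add(-78, Mul(Rational(1, 7), Pow(2138, Rational(1, 2)))) ≈ -71.395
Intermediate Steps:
f = Mul(Rational(1, 7), Pow(2138, Rational(1, 2))) (f = Mul(Rational(1, 7), Pow(Add(-17301, 19439), Rational(1, 2))) = Mul(Rational(1, 7), Pow(2138, Rational(1, 2))) ≈ 6.6055)
Add(f, Mul(-1, Function('l')(Add(Add(56, Mul(-1, 13)), 24)))) = Add(Mul(Rational(1, 7), Pow(2138, Rational(1, 2))), Mul(-1, 78)) = Add(Mul(Rational(1, 7), Pow(2138, Rational(1, 2))), -78) = Add(-78, Mul(Rational(1, 7), Pow(2138, Rational(1, 2))))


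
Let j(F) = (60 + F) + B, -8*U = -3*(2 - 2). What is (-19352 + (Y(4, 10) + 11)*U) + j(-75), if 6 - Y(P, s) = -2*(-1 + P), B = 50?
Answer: -19317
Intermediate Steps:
Y(P, s) = 4 + 2*P (Y(P, s) = 6 - (-2)*(-1 + P) = 6 - (2 - 2*P) = 6 + (-2 + 2*P) = 4 + 2*P)
U = 0 (U = -(-3)*(2 - 2)/8 = -(-3)*0/8 = -1/8*0 = 0)
j(F) = 110 + F (j(F) = (60 + F) + 50 = 110 + F)
(-19352 + (Y(4, 10) + 11)*U) + j(-75) = (-19352 + ((4 + 2*4) + 11)*0) + (110 - 75) = (-19352 + ((4 + 8) + 11)*0) + 35 = (-19352 + (12 + 11)*0) + 35 = (-19352 + 23*0) + 35 = (-19352 + 0) + 35 = -19352 + 35 = -19317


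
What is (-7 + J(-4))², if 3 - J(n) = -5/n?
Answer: 441/16 ≈ 27.563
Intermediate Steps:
J(n) = 3 + 5/n (J(n) = 3 - (-5)/n = 3 + 5/n)
(-7 + J(-4))² = (-7 + (3 + 5/(-4)))² = (-7 + (3 + 5*(-¼)))² = (-7 + (3 - 5/4))² = (-7 + 7/4)² = (-21/4)² = 441/16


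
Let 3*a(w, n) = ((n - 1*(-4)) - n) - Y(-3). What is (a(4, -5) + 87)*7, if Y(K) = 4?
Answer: 609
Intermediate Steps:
a(w, n) = 0 (a(w, n) = (((n - 1*(-4)) - n) - 1*4)/3 = (((n + 4) - n) - 4)/3 = (((4 + n) - n) - 4)/3 = (4 - 4)/3 = (⅓)*0 = 0)
(a(4, -5) + 87)*7 = (0 + 87)*7 = 87*7 = 609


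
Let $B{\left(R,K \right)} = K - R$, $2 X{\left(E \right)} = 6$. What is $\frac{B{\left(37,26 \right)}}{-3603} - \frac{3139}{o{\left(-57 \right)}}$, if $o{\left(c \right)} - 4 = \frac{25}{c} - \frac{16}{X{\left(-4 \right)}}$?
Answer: $\frac{644660680}{363903} \approx 1771.5$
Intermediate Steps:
$X{\left(E \right)} = 3$ ($X{\left(E \right)} = \frac{1}{2} \cdot 6 = 3$)
$o{\left(c \right)} = - \frac{4}{3} + \frac{25}{c}$ ($o{\left(c \right)} = 4 + \left(\frac{25}{c} - \frac{16}{3}\right) = 4 - \left(\frac{16}{3} - \frac{25}{c}\right) = - \frac{4}{3} + \frac{25}{c}$)
$\frac{B{\left(37,26 \right)}}{-3603} - \frac{3139}{o{\left(-57 \right)}} = \frac{26 - 37}{-3603} - \frac{3139}{- \frac{4}{3} + \frac{25}{-57}} = \left(26 - 37\right) \left(- \frac{1}{3603}\right) - \frac{3139}{- \frac{4}{3} + 25 \left(- \frac{1}{57}\right)} = \left(-11\right) \left(- \frac{1}{3603}\right) - \frac{3139}{- \frac{4}{3} - \frac{25}{57}} = \frac{11}{3603} - \frac{3139}{- \frac{101}{57}} = \frac{11}{3603} - - \frac{178923}{101} = \frac{11}{3603} + \frac{178923}{101} = \frac{644660680}{363903}$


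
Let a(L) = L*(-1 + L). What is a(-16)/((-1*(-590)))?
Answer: 136/295 ≈ 0.46102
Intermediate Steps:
a(-16)/((-1*(-590))) = (-16*(-1 - 16))/((-1*(-590))) = -16*(-17)/590 = 272*(1/590) = 136/295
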